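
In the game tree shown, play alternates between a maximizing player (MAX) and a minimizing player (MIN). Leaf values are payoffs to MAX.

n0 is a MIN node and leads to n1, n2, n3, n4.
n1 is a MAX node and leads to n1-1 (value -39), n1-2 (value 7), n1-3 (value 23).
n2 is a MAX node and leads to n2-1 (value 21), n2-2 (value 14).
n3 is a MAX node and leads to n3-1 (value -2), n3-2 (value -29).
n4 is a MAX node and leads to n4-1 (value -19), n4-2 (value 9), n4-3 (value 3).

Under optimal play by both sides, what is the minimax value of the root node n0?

-2

n1 (MAX): max(-39, 7, 23) = 23
n2 (MAX): max(21, 14) = 21
n3 (MAX): max(-2, -29) = -2
n4 (MAX): max(-19, 9, 3) = 9
n0 (MIN): min(23, 21, -2, 9) = -2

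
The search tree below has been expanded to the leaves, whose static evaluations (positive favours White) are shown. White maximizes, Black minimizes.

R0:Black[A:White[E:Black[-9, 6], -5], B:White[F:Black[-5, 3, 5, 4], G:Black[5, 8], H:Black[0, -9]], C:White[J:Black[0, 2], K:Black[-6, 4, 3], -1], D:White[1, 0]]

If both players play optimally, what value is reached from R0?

-5

E (Black): min(-9, 6) = -9
A (White): max(-9, -5) = -5
F (Black): min(-5, 3, 5, 4) = -5
G (Black): min(5, 8) = 5
H (Black): min(0, -9) = -9
B (White): max(-5, 5, -9) = 5
J (Black): min(0, 2) = 0
K (Black): min(-6, 4, 3) = -6
C (White): max(0, -6, -1) = 0
D (White): max(1, 0) = 1
R0 (Black): min(-5, 5, 0, 1) = -5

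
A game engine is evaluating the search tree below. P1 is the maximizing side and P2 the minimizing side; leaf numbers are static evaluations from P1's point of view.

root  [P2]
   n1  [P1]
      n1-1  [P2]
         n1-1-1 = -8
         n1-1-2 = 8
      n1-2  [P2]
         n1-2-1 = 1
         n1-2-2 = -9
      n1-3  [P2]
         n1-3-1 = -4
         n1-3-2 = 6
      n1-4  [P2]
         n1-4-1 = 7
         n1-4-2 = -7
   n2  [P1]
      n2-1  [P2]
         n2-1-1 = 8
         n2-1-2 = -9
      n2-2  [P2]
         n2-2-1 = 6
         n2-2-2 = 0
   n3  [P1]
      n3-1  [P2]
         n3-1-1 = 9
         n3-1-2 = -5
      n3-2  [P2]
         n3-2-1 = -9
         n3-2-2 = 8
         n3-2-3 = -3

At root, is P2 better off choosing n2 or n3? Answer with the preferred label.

n3

n2-1 (P2): min(8, -9) = -9
n2-2 (P2): min(6, 0) = 0
n2 (P1): max(-9, 0) = 0
n3-1 (P2): min(9, -5) = -5
n3-2 (P2): min(-9, 8, -3) = -9
n3 (P1): max(-5, -9) = -5
P2 prefers the lower value; n2=0, n3=-5. n3 is better since -5 < 0.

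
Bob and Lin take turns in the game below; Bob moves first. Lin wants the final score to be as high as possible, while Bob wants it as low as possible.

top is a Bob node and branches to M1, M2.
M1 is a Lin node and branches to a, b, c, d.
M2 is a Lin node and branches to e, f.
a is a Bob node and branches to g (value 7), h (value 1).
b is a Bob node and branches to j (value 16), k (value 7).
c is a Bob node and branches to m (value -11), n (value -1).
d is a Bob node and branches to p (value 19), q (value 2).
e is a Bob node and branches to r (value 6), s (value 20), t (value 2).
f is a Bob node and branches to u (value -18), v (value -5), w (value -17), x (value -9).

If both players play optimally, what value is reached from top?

2

a (Bob): min(7, 1) = 1
b (Bob): min(16, 7) = 7
c (Bob): min(-11, -1) = -11
d (Bob): min(19, 2) = 2
M1 (Lin): max(1, 7, -11, 2) = 7
e (Bob): min(6, 20, 2) = 2
f (Bob): min(-18, -5, -17, -9) = -18
M2 (Lin): max(2, -18) = 2
top (Bob): min(7, 2) = 2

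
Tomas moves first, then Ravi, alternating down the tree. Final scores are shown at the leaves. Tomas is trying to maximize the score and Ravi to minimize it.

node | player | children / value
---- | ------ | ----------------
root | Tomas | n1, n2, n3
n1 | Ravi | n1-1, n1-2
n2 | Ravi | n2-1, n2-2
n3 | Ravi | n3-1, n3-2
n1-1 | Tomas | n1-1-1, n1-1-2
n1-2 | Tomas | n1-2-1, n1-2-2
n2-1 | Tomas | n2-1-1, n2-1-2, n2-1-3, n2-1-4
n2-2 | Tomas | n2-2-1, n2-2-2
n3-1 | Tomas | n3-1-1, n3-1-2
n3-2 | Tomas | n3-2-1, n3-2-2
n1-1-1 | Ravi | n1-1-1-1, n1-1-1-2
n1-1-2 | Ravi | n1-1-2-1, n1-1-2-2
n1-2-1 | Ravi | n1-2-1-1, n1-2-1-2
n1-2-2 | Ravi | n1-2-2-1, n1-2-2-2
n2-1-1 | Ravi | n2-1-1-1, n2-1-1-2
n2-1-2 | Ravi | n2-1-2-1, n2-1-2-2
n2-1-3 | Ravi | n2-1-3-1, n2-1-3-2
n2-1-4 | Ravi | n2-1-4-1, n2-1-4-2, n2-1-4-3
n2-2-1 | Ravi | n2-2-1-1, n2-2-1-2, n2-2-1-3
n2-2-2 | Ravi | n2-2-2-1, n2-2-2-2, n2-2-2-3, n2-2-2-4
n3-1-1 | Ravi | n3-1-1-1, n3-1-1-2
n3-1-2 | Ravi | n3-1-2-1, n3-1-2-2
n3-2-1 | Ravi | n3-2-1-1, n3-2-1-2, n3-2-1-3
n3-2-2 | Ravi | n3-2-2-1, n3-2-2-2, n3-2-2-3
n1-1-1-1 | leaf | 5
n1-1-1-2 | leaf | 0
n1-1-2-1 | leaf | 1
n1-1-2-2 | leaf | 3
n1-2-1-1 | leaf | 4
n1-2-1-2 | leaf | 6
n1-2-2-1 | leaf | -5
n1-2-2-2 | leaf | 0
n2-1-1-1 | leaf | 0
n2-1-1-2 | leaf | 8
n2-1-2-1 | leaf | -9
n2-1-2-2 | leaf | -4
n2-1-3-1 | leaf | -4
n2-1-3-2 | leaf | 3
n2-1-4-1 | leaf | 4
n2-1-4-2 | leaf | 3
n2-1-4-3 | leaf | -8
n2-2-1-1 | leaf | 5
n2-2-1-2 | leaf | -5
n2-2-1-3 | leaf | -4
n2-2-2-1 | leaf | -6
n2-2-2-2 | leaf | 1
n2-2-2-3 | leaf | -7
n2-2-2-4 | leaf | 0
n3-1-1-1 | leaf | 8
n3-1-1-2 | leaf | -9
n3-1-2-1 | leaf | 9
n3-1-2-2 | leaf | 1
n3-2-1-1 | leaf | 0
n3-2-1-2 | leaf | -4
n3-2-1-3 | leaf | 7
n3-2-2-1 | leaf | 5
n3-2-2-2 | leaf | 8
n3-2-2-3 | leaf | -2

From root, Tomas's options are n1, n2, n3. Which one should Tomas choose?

n1-1-1 (Ravi): min(5, 0) = 0
n1-1-2 (Ravi): min(1, 3) = 1
n1-1 (Tomas): max(0, 1) = 1
n1-2-1 (Ravi): min(4, 6) = 4
n1-2-2 (Ravi): min(-5, 0) = -5
n1-2 (Tomas): max(4, -5) = 4
n1 (Ravi): min(1, 4) = 1
n2-1-1 (Ravi): min(0, 8) = 0
n2-1-2 (Ravi): min(-9, -4) = -9
n2-1-3 (Ravi): min(-4, 3) = -4
n2-1-4 (Ravi): min(4, 3, -8) = -8
n2-1 (Tomas): max(0, -9, -4, -8) = 0
n2-2-1 (Ravi): min(5, -5, -4) = -5
n2-2-2 (Ravi): min(-6, 1, -7, 0) = -7
n2-2 (Tomas): max(-5, -7) = -5
n2 (Ravi): min(0, -5) = -5
n3-1-1 (Ravi): min(8, -9) = -9
n3-1-2 (Ravi): min(9, 1) = 1
n3-1 (Tomas): max(-9, 1) = 1
n3-2-1 (Ravi): min(0, -4, 7) = -4
n3-2-2 (Ravi): min(5, 8, -2) = -2
n3-2 (Tomas): max(-4, -2) = -2
n3 (Ravi): min(1, -2) = -2
root (Tomas): max(1, -5, -2) = 1
Tomas at root wants the highest of {n1=1, n2=-5, n3=-2}, so chooses n1.

n1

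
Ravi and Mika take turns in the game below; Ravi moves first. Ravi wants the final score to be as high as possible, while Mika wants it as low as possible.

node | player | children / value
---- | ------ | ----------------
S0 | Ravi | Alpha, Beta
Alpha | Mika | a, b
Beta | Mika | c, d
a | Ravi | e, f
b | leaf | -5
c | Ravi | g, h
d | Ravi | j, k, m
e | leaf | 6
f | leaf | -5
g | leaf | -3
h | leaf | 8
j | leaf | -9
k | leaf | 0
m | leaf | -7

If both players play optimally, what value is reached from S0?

0

a (Ravi): max(6, -5) = 6
Alpha (Mika): min(6, -5) = -5
c (Ravi): max(-3, 8) = 8
d (Ravi): max(-9, 0, -7) = 0
Beta (Mika): min(8, 0) = 0
S0 (Ravi): max(-5, 0) = 0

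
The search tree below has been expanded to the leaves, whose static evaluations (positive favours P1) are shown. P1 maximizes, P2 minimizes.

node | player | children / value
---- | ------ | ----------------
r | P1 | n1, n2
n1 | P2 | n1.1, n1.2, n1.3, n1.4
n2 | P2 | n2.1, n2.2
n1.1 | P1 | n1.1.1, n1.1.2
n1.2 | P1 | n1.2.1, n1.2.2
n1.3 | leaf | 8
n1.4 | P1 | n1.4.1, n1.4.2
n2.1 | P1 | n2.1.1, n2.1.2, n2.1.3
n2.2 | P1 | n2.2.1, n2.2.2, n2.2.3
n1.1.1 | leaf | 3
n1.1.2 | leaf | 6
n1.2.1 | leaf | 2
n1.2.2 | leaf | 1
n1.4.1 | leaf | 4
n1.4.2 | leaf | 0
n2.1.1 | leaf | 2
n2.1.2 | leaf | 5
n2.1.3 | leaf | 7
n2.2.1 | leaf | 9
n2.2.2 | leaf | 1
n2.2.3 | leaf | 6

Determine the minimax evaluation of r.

n1.1 (P1): max(3, 6) = 6
n1.2 (P1): max(2, 1) = 2
n1.4 (P1): max(4, 0) = 4
n1 (P2): min(6, 2, 8, 4) = 2
n2.1 (P1): max(2, 5, 7) = 7
n2.2 (P1): max(9, 1, 6) = 9
n2 (P2): min(7, 9) = 7
r (P1): max(2, 7) = 7

7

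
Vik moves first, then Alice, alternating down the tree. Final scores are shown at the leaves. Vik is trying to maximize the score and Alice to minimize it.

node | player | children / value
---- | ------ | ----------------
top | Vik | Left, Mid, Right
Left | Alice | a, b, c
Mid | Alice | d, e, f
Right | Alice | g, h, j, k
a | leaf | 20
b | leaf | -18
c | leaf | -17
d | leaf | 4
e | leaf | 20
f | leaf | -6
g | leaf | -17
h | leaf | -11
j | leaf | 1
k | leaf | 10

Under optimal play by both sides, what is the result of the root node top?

-6

Left (Alice): min(20, -18, -17) = -18
Mid (Alice): min(4, 20, -6) = -6
Right (Alice): min(-17, -11, 1, 10) = -17
top (Vik): max(-18, -6, -17) = -6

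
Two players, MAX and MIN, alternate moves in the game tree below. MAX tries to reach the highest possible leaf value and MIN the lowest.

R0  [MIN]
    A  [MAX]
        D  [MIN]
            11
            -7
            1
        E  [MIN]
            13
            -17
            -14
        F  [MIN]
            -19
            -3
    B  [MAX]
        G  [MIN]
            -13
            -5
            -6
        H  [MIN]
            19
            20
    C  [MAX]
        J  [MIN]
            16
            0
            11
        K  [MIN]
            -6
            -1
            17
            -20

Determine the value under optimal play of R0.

-7

D (MIN): min(11, -7, 1) = -7
E (MIN): min(13, -17, -14) = -17
F (MIN): min(-19, -3) = -19
A (MAX): max(-7, -17, -19) = -7
G (MIN): min(-13, -5, -6) = -13
H (MIN): min(19, 20) = 19
B (MAX): max(-13, 19) = 19
J (MIN): min(16, 0, 11) = 0
K (MIN): min(-6, -1, 17, -20) = -20
C (MAX): max(0, -20) = 0
R0 (MIN): min(-7, 19, 0) = -7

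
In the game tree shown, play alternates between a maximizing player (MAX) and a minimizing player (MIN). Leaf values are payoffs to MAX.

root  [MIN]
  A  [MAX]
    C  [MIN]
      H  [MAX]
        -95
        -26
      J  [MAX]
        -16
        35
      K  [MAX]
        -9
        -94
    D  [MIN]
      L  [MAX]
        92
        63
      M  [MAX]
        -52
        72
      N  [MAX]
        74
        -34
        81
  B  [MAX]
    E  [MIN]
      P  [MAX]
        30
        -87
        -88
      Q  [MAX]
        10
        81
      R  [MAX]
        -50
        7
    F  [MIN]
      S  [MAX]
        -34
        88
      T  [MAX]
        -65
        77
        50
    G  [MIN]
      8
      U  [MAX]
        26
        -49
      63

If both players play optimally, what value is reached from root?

H (MAX): max(-95, -26) = -26
J (MAX): max(-16, 35) = 35
K (MAX): max(-9, -94) = -9
C (MIN): min(-26, 35, -9) = -26
L (MAX): max(92, 63) = 92
M (MAX): max(-52, 72) = 72
N (MAX): max(74, -34, 81) = 81
D (MIN): min(92, 72, 81) = 72
A (MAX): max(-26, 72) = 72
P (MAX): max(30, -87, -88) = 30
Q (MAX): max(10, 81) = 81
R (MAX): max(-50, 7) = 7
E (MIN): min(30, 81, 7) = 7
S (MAX): max(-34, 88) = 88
T (MAX): max(-65, 77, 50) = 77
F (MIN): min(88, 77) = 77
U (MAX): max(26, -49) = 26
G (MIN): min(8, 26, 63) = 8
B (MAX): max(7, 77, 8) = 77
root (MIN): min(72, 77) = 72

72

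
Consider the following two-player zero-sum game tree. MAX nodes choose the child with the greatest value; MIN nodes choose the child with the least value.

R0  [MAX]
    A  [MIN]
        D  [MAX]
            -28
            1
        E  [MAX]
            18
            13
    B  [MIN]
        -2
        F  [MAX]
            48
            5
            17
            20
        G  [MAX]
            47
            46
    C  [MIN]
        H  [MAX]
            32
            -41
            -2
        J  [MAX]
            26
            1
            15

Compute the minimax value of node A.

D (MAX): max(-28, 1) = 1
E (MAX): max(18, 13) = 18
A (MIN): min(1, 18) = 1

1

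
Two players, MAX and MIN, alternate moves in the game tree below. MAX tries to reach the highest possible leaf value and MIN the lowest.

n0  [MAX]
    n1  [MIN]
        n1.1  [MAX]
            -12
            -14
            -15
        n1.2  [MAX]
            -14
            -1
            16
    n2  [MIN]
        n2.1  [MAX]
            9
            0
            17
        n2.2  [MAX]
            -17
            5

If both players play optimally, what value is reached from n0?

n1.1 (MAX): max(-12, -14, -15) = -12
n1.2 (MAX): max(-14, -1, 16) = 16
n1 (MIN): min(-12, 16) = -12
n2.1 (MAX): max(9, 0, 17) = 17
n2.2 (MAX): max(-17, 5) = 5
n2 (MIN): min(17, 5) = 5
n0 (MAX): max(-12, 5) = 5

5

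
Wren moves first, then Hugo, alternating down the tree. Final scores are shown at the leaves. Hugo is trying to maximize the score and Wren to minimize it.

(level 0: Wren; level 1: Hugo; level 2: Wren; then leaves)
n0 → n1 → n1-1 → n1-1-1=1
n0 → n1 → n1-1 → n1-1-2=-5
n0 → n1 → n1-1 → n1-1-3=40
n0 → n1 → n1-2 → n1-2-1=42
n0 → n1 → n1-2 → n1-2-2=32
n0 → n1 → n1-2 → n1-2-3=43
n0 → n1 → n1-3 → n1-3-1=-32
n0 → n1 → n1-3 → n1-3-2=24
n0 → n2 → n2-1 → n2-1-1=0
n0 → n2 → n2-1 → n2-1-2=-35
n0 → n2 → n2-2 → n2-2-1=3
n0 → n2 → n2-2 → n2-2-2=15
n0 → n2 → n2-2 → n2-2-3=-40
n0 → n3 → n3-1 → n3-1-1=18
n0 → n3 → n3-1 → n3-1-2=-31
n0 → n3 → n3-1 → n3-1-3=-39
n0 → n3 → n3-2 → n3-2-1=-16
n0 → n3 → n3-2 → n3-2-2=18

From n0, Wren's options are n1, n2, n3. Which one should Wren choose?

n2

n1-1 (Wren): min(1, -5, 40) = -5
n1-2 (Wren): min(42, 32, 43) = 32
n1-3 (Wren): min(-32, 24) = -32
n1 (Hugo): max(-5, 32, -32) = 32
n2-1 (Wren): min(0, -35) = -35
n2-2 (Wren): min(3, 15, -40) = -40
n2 (Hugo): max(-35, -40) = -35
n3-1 (Wren): min(18, -31, -39) = -39
n3-2 (Wren): min(-16, 18) = -16
n3 (Hugo): max(-39, -16) = -16
n0 (Wren): min(32, -35, -16) = -35
Wren at n0 wants the lowest of {n1=32, n2=-35, n3=-16}, so chooses n2.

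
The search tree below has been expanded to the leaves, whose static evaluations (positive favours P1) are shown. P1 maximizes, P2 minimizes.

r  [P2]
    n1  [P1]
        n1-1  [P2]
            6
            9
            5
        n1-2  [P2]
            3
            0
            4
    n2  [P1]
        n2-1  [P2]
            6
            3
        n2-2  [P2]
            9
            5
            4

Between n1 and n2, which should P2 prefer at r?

n1-1 (P2): min(6, 9, 5) = 5
n1-2 (P2): min(3, 0, 4) = 0
n1 (P1): max(5, 0) = 5
n2-1 (P2): min(6, 3) = 3
n2-2 (P2): min(9, 5, 4) = 4
n2 (P1): max(3, 4) = 4
P2 prefers the lower value; n1=5, n2=4. n2 is better since 4 < 5.

n2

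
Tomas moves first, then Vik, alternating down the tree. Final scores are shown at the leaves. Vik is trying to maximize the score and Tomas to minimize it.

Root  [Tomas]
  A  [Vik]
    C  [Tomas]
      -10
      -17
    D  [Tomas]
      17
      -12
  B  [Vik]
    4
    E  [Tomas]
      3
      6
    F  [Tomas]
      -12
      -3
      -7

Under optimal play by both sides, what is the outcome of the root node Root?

-12

C (Tomas): min(-10, -17) = -17
D (Tomas): min(17, -12) = -12
A (Vik): max(-17, -12) = -12
E (Tomas): min(3, 6) = 3
F (Tomas): min(-12, -3, -7) = -12
B (Vik): max(4, 3, -12) = 4
Root (Tomas): min(-12, 4) = -12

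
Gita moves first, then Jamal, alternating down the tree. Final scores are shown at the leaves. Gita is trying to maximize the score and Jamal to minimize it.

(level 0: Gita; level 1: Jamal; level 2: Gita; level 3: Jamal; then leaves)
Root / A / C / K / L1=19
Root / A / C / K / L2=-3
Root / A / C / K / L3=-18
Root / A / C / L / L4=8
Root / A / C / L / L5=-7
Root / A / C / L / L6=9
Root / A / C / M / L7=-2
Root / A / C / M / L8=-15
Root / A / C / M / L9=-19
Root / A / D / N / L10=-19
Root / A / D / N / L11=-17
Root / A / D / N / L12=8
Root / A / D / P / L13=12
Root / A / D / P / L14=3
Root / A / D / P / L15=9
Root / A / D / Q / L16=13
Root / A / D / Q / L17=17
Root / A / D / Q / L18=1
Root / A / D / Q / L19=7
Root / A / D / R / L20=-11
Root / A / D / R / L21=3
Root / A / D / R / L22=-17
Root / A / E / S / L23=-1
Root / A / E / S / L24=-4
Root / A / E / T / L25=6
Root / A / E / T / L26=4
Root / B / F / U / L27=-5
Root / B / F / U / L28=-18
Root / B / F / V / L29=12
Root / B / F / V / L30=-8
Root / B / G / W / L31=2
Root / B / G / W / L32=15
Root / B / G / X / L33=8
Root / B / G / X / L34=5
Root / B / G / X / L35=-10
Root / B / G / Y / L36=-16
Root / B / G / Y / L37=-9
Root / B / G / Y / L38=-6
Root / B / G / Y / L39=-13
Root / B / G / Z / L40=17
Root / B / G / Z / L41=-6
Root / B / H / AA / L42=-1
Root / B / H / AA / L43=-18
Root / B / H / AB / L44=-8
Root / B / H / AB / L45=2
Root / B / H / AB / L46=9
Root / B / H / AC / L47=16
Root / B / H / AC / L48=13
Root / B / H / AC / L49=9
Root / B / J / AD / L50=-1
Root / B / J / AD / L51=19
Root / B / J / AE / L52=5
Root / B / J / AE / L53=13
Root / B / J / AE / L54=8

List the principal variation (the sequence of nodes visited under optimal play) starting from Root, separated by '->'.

K (Jamal): min(19, -3, -18) = -18
L (Jamal): min(8, -7, 9) = -7
M (Jamal): min(-2, -15, -19) = -19
C (Gita): max(-18, -7, -19) = -7
N (Jamal): min(-19, -17, 8) = -19
P (Jamal): min(12, 3, 9) = 3
Q (Jamal): min(13, 17, 1, 7) = 1
R (Jamal): min(-11, 3, -17) = -17
D (Gita): max(-19, 3, 1, -17) = 3
S (Jamal): min(-1, -4) = -4
T (Jamal): min(6, 4) = 4
E (Gita): max(-4, 4) = 4
A (Jamal): min(-7, 3, 4) = -7
U (Jamal): min(-5, -18) = -18
V (Jamal): min(12, -8) = -8
F (Gita): max(-18, -8) = -8
W (Jamal): min(2, 15) = 2
X (Jamal): min(8, 5, -10) = -10
Y (Jamal): min(-16, -9, -6, -13) = -16
Z (Jamal): min(17, -6) = -6
G (Gita): max(2, -10, -16, -6) = 2
AA (Jamal): min(-1, -18) = -18
AB (Jamal): min(-8, 2, 9) = -8
AC (Jamal): min(16, 13, 9) = 9
H (Gita): max(-18, -8, 9) = 9
AD (Jamal): min(-1, 19) = -1
AE (Jamal): min(5, 13, 8) = 5
J (Gita): max(-1, 5) = 5
B (Jamal): min(-8, 2, 9, 5) = -8
Root (Gita): max(-7, -8) = -7
At Root, Gita picks A (highest: -7).
At A, Jamal picks C (lowest: -7).
At C, Gita picks L (highest: -7).
At L, Jamal picks L5 (lowest: -7).
Terminal value -7.

Root -> A -> C -> L -> L5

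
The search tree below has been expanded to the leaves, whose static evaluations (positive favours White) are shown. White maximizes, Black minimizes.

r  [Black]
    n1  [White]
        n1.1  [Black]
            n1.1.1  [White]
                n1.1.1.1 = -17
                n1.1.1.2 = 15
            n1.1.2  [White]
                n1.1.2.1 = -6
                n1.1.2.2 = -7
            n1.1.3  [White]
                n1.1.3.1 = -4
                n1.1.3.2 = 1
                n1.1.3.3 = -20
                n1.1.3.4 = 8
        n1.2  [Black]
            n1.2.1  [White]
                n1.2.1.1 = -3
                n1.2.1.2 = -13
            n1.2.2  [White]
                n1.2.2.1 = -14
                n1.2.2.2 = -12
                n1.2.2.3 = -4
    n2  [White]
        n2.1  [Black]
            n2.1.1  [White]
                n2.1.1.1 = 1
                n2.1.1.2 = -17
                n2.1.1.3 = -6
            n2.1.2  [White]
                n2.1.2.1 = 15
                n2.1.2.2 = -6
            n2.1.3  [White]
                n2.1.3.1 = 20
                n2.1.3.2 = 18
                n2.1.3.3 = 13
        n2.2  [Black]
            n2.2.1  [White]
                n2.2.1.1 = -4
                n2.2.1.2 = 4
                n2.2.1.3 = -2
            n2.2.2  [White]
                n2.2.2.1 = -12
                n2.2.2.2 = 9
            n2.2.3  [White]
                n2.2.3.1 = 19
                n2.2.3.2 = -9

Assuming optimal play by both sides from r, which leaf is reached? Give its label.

n1.1.1 (White): max(-17, 15) = 15
n1.1.2 (White): max(-6, -7) = -6
n1.1.3 (White): max(-4, 1, -20, 8) = 8
n1.1 (Black): min(15, -6, 8) = -6
n1.2.1 (White): max(-3, -13) = -3
n1.2.2 (White): max(-14, -12, -4) = -4
n1.2 (Black): min(-3, -4) = -4
n1 (White): max(-6, -4) = -4
n2.1.1 (White): max(1, -17, -6) = 1
n2.1.2 (White): max(15, -6) = 15
n2.1.3 (White): max(20, 18, 13) = 20
n2.1 (Black): min(1, 15, 20) = 1
n2.2.1 (White): max(-4, 4, -2) = 4
n2.2.2 (White): max(-12, 9) = 9
n2.2.3 (White): max(19, -9) = 19
n2.2 (Black): min(4, 9, 19) = 4
n2 (White): max(1, 4) = 4
r (Black): min(-4, 4) = -4
At r, Black picks n1 (lowest: -4).
At n1, White picks n1.2 (highest: -4).
At n1.2, Black picks n1.2.2 (lowest: -4).
At n1.2.2, White picks n1.2.2.3 (highest: -4).
Terminal value -4.

n1.2.2.3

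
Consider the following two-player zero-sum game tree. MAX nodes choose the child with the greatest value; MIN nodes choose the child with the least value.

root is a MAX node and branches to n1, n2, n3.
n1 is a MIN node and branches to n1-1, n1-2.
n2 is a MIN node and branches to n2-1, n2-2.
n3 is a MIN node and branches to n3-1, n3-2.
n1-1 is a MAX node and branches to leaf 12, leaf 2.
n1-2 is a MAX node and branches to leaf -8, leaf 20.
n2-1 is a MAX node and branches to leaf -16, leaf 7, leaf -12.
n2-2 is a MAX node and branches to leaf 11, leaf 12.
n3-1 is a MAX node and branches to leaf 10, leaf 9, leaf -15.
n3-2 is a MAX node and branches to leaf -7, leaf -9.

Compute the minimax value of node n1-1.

12

n1-1 (MAX): max(12, 2) = 12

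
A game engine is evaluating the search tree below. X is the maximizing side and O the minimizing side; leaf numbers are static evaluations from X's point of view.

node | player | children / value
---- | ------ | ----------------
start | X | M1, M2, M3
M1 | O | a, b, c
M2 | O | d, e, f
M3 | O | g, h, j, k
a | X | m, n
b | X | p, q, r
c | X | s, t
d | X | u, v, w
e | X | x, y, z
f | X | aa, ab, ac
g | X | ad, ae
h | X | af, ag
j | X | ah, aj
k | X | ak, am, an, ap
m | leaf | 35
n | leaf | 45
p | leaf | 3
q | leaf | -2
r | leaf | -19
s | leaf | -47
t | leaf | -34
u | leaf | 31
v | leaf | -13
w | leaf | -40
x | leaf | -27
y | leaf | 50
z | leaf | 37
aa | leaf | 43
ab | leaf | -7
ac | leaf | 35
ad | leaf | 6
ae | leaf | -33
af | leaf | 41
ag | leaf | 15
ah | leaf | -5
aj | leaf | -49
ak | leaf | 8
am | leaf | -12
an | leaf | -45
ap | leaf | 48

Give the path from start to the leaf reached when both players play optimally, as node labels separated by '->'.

start -> M2 -> d -> u

a (X): max(35, 45) = 45
b (X): max(3, -2, -19) = 3
c (X): max(-47, -34) = -34
M1 (O): min(45, 3, -34) = -34
d (X): max(31, -13, -40) = 31
e (X): max(-27, 50, 37) = 50
f (X): max(43, -7, 35) = 43
M2 (O): min(31, 50, 43) = 31
g (X): max(6, -33) = 6
h (X): max(41, 15) = 41
j (X): max(-5, -49) = -5
k (X): max(8, -12, -45, 48) = 48
M3 (O): min(6, 41, -5, 48) = -5
start (X): max(-34, 31, -5) = 31
At start, X picks M2 (highest: 31).
At M2, O picks d (lowest: 31).
At d, X picks u (highest: 31).
Terminal value 31.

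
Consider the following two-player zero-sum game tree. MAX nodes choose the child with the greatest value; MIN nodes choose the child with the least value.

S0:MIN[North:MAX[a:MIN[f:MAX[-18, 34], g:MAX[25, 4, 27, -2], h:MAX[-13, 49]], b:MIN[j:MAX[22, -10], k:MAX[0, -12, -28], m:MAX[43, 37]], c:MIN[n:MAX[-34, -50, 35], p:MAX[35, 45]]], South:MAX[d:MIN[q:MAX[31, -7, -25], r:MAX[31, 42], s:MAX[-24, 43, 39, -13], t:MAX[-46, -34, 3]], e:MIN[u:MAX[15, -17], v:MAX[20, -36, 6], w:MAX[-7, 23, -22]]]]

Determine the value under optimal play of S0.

f (MAX): max(-18, 34) = 34
g (MAX): max(25, 4, 27, -2) = 27
h (MAX): max(-13, 49) = 49
a (MIN): min(34, 27, 49) = 27
j (MAX): max(22, -10) = 22
k (MAX): max(0, -12, -28) = 0
m (MAX): max(43, 37) = 43
b (MIN): min(22, 0, 43) = 0
n (MAX): max(-34, -50, 35) = 35
p (MAX): max(35, 45) = 45
c (MIN): min(35, 45) = 35
North (MAX): max(27, 0, 35) = 35
q (MAX): max(31, -7, -25) = 31
r (MAX): max(31, 42) = 42
s (MAX): max(-24, 43, 39, -13) = 43
t (MAX): max(-46, -34, 3) = 3
d (MIN): min(31, 42, 43, 3) = 3
u (MAX): max(15, -17) = 15
v (MAX): max(20, -36, 6) = 20
w (MAX): max(-7, 23, -22) = 23
e (MIN): min(15, 20, 23) = 15
South (MAX): max(3, 15) = 15
S0 (MIN): min(35, 15) = 15

15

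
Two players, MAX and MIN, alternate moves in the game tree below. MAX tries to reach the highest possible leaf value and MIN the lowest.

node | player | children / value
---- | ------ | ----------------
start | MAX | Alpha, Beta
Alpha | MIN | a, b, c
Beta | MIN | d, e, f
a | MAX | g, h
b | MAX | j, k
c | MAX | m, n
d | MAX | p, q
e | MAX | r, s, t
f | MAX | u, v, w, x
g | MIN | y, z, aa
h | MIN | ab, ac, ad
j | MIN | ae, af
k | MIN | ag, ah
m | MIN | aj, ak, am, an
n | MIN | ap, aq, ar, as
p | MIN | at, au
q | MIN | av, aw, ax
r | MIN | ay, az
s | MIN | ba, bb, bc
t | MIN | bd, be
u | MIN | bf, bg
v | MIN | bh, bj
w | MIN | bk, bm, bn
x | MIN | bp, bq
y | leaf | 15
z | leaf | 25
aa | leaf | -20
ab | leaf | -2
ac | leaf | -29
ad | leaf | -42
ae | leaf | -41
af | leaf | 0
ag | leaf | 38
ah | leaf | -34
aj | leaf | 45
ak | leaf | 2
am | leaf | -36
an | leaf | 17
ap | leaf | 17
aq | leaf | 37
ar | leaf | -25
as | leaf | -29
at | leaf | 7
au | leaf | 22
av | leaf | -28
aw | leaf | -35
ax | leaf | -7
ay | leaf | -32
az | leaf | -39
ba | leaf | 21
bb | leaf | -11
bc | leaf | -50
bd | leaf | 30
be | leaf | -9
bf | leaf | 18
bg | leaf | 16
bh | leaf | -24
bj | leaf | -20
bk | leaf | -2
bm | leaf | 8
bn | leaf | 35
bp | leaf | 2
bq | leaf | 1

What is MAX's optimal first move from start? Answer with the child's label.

Beta

g (MIN): min(15, 25, -20) = -20
h (MIN): min(-2, -29, -42) = -42
a (MAX): max(-20, -42) = -20
j (MIN): min(-41, 0) = -41
k (MIN): min(38, -34) = -34
b (MAX): max(-41, -34) = -34
m (MIN): min(45, 2, -36, 17) = -36
n (MIN): min(17, 37, -25, -29) = -29
c (MAX): max(-36, -29) = -29
Alpha (MIN): min(-20, -34, -29) = -34
p (MIN): min(7, 22) = 7
q (MIN): min(-28, -35, -7) = -35
d (MAX): max(7, -35) = 7
r (MIN): min(-32, -39) = -39
s (MIN): min(21, -11, -50) = -50
t (MIN): min(30, -9) = -9
e (MAX): max(-39, -50, -9) = -9
u (MIN): min(18, 16) = 16
v (MIN): min(-24, -20) = -24
w (MIN): min(-2, 8, 35) = -2
x (MIN): min(2, 1) = 1
f (MAX): max(16, -24, -2, 1) = 16
Beta (MIN): min(7, -9, 16) = -9
start (MAX): max(-34, -9) = -9
MAX at start wants the highest of {Alpha=-34, Beta=-9}, so chooses Beta.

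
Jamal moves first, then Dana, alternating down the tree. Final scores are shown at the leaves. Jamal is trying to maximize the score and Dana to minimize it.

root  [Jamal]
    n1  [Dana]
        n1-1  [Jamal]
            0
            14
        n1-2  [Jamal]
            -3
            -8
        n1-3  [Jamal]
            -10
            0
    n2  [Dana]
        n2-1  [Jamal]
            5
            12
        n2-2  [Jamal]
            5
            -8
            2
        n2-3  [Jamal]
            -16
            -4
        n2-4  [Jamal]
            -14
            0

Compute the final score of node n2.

n2-1 (Jamal): max(5, 12) = 12
n2-2 (Jamal): max(5, -8, 2) = 5
n2-3 (Jamal): max(-16, -4) = -4
n2-4 (Jamal): max(-14, 0) = 0
n2 (Dana): min(12, 5, -4, 0) = -4

-4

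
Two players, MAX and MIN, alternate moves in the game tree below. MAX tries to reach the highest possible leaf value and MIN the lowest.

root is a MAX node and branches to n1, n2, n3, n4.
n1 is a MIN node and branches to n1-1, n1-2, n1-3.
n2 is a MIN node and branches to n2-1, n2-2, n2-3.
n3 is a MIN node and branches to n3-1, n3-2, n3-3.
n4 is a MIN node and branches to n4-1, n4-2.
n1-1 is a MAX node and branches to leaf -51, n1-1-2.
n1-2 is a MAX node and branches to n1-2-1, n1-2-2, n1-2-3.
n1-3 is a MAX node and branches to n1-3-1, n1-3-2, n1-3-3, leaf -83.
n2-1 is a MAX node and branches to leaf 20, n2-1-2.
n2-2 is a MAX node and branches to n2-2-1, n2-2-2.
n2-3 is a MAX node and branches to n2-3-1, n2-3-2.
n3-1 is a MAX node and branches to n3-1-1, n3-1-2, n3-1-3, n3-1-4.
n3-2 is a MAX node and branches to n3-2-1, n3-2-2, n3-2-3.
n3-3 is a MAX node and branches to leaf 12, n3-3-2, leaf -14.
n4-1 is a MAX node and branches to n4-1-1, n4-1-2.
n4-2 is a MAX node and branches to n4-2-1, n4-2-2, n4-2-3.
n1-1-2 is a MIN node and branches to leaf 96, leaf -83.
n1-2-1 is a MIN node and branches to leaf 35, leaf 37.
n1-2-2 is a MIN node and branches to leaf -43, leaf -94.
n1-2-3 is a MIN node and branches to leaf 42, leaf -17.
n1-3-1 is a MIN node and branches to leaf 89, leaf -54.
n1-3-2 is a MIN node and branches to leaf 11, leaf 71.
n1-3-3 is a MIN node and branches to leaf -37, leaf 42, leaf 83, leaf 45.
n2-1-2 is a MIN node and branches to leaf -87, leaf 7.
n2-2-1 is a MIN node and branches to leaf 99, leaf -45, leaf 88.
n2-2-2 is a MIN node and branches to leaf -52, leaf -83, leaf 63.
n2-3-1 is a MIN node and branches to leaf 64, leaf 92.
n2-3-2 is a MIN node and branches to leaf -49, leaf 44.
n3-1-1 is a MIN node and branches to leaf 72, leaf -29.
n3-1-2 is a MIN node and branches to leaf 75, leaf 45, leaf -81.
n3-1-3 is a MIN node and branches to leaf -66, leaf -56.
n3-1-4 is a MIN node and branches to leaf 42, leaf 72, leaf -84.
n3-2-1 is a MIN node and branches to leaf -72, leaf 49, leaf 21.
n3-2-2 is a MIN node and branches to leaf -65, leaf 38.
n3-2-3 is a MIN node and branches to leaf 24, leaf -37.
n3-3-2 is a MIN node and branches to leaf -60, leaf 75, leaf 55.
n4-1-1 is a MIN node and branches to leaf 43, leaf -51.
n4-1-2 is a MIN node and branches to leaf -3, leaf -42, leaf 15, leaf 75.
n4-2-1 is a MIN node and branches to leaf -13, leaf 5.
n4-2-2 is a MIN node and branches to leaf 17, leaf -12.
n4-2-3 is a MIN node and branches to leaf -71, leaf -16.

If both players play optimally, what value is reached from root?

n1-1-2 (MIN): min(96, -83) = -83
n1-1 (MAX): max(-51, -83) = -51
n1-2-1 (MIN): min(35, 37) = 35
n1-2-2 (MIN): min(-43, -94) = -94
n1-2-3 (MIN): min(42, -17) = -17
n1-2 (MAX): max(35, -94, -17) = 35
n1-3-1 (MIN): min(89, -54) = -54
n1-3-2 (MIN): min(11, 71) = 11
n1-3-3 (MIN): min(-37, 42, 83, 45) = -37
n1-3 (MAX): max(-54, 11, -37, -83) = 11
n1 (MIN): min(-51, 35, 11) = -51
n2-1-2 (MIN): min(-87, 7) = -87
n2-1 (MAX): max(20, -87) = 20
n2-2-1 (MIN): min(99, -45, 88) = -45
n2-2-2 (MIN): min(-52, -83, 63) = -83
n2-2 (MAX): max(-45, -83) = -45
n2-3-1 (MIN): min(64, 92) = 64
n2-3-2 (MIN): min(-49, 44) = -49
n2-3 (MAX): max(64, -49) = 64
n2 (MIN): min(20, -45, 64) = -45
n3-1-1 (MIN): min(72, -29) = -29
n3-1-2 (MIN): min(75, 45, -81) = -81
n3-1-3 (MIN): min(-66, -56) = -66
n3-1-4 (MIN): min(42, 72, -84) = -84
n3-1 (MAX): max(-29, -81, -66, -84) = -29
n3-2-1 (MIN): min(-72, 49, 21) = -72
n3-2-2 (MIN): min(-65, 38) = -65
n3-2-3 (MIN): min(24, -37) = -37
n3-2 (MAX): max(-72, -65, -37) = -37
n3-3-2 (MIN): min(-60, 75, 55) = -60
n3-3 (MAX): max(12, -60, -14) = 12
n3 (MIN): min(-29, -37, 12) = -37
n4-1-1 (MIN): min(43, -51) = -51
n4-1-2 (MIN): min(-3, -42, 15, 75) = -42
n4-1 (MAX): max(-51, -42) = -42
n4-2-1 (MIN): min(-13, 5) = -13
n4-2-2 (MIN): min(17, -12) = -12
n4-2-3 (MIN): min(-71, -16) = -71
n4-2 (MAX): max(-13, -12, -71) = -12
n4 (MIN): min(-42, -12) = -42
root (MAX): max(-51, -45, -37, -42) = -37

-37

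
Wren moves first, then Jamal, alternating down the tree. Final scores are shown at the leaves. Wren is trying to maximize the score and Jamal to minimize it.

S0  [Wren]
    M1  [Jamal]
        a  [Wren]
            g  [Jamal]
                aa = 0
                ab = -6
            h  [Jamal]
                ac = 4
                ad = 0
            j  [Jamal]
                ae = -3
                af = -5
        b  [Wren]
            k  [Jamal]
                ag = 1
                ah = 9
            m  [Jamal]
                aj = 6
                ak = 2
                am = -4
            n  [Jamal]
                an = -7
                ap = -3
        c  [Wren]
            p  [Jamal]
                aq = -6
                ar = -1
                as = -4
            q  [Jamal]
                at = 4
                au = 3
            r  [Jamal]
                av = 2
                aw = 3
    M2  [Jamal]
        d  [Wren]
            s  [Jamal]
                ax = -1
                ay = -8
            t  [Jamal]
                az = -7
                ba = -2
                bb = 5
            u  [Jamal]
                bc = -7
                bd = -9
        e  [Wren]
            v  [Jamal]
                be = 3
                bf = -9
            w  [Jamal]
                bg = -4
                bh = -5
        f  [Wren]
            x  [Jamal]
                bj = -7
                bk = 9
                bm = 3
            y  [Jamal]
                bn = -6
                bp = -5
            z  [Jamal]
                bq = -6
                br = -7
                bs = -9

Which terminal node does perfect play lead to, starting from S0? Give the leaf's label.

ad

g (Jamal): min(0, -6) = -6
h (Jamal): min(4, 0) = 0
j (Jamal): min(-3, -5) = -5
a (Wren): max(-6, 0, -5) = 0
k (Jamal): min(1, 9) = 1
m (Jamal): min(6, 2, -4) = -4
n (Jamal): min(-7, -3) = -7
b (Wren): max(1, -4, -7) = 1
p (Jamal): min(-6, -1, -4) = -6
q (Jamal): min(4, 3) = 3
r (Jamal): min(2, 3) = 2
c (Wren): max(-6, 3, 2) = 3
M1 (Jamal): min(0, 1, 3) = 0
s (Jamal): min(-1, -8) = -8
t (Jamal): min(-7, -2, 5) = -7
u (Jamal): min(-7, -9) = -9
d (Wren): max(-8, -7, -9) = -7
v (Jamal): min(3, -9) = -9
w (Jamal): min(-4, -5) = -5
e (Wren): max(-9, -5) = -5
x (Jamal): min(-7, 9, 3) = -7
y (Jamal): min(-6, -5) = -6
z (Jamal): min(-6, -7, -9) = -9
f (Wren): max(-7, -6, -9) = -6
M2 (Jamal): min(-7, -5, -6) = -7
S0 (Wren): max(0, -7) = 0
At S0, Wren picks M1 (highest: 0).
At M1, Jamal picks a (lowest: 0).
At a, Wren picks h (highest: 0).
At h, Jamal picks ad (lowest: 0).
Terminal value 0.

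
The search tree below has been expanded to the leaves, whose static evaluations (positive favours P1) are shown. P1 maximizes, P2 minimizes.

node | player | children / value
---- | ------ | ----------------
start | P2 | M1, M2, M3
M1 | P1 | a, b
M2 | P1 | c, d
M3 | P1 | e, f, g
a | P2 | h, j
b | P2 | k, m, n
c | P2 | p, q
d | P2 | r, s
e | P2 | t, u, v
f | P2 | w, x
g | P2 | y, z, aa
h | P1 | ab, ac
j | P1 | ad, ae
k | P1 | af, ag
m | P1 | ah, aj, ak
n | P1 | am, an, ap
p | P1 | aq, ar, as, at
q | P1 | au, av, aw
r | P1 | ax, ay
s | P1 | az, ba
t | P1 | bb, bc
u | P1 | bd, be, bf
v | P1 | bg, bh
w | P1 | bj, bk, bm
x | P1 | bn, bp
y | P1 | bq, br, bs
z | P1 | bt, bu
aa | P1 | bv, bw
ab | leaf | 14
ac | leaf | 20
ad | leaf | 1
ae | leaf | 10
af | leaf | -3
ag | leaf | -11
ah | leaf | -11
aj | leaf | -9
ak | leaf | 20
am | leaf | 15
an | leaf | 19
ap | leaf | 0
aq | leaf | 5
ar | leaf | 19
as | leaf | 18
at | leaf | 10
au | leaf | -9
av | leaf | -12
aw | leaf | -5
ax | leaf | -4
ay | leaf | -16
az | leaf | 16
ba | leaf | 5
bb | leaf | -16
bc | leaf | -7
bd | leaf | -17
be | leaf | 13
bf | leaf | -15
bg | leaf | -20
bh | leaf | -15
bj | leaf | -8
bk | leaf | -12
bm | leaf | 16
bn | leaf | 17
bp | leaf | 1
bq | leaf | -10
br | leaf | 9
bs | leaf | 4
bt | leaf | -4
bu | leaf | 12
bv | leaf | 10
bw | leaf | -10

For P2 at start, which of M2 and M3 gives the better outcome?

p (P1): max(5, 19, 18, 10) = 19
q (P1): max(-9, -12, -5) = -5
c (P2): min(19, -5) = -5
r (P1): max(-4, -16) = -4
s (P1): max(16, 5) = 16
d (P2): min(-4, 16) = -4
M2 (P1): max(-5, -4) = -4
t (P1): max(-16, -7) = -7
u (P1): max(-17, 13, -15) = 13
v (P1): max(-20, -15) = -15
e (P2): min(-7, 13, -15) = -15
w (P1): max(-8, -12, 16) = 16
x (P1): max(17, 1) = 17
f (P2): min(16, 17) = 16
y (P1): max(-10, 9, 4) = 9
z (P1): max(-4, 12) = 12
aa (P1): max(10, -10) = 10
g (P2): min(9, 12, 10) = 9
M3 (P1): max(-15, 16, 9) = 16
P2 prefers the lower value; M2=-4, M3=16. M2 is better since -4 < 16.

M2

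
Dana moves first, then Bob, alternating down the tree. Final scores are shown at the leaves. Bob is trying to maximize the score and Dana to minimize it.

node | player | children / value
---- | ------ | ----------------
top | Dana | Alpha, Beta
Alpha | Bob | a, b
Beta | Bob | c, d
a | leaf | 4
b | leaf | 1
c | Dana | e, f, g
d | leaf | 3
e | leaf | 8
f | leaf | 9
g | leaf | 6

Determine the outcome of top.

Alpha (Bob): max(4, 1) = 4
c (Dana): min(8, 9, 6) = 6
Beta (Bob): max(6, 3) = 6
top (Dana): min(4, 6) = 4

4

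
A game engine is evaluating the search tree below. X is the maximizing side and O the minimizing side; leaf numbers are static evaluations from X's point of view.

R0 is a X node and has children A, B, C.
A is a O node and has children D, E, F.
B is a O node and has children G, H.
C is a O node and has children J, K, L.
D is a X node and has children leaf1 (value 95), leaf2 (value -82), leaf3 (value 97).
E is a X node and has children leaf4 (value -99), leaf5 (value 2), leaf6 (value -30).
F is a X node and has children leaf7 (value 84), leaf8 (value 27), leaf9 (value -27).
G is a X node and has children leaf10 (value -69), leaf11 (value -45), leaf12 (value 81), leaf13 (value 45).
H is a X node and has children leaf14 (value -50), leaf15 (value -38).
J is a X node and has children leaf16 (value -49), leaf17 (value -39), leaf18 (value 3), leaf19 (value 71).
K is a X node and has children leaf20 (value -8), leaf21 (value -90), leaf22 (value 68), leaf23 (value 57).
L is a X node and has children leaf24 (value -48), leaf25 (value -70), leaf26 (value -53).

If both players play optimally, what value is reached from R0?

D (X): max(95, -82, 97) = 97
E (X): max(-99, 2, -30) = 2
F (X): max(84, 27, -27) = 84
A (O): min(97, 2, 84) = 2
G (X): max(-69, -45, 81, 45) = 81
H (X): max(-50, -38) = -38
B (O): min(81, -38) = -38
J (X): max(-49, -39, 3, 71) = 71
K (X): max(-8, -90, 68, 57) = 68
L (X): max(-48, -70, -53) = -48
C (O): min(71, 68, -48) = -48
R0 (X): max(2, -38, -48) = 2

2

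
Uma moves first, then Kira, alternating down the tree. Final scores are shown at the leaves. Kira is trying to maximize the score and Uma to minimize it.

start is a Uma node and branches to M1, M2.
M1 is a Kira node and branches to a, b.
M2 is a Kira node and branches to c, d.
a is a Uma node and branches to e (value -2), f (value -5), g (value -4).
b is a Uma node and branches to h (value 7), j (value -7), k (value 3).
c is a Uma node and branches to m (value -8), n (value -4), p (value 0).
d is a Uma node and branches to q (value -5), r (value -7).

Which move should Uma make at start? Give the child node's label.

a (Uma): min(-2, -5, -4) = -5
b (Uma): min(7, -7, 3) = -7
M1 (Kira): max(-5, -7) = -5
c (Uma): min(-8, -4, 0) = -8
d (Uma): min(-5, -7) = -7
M2 (Kira): max(-8, -7) = -7
start (Uma): min(-5, -7) = -7
Uma at start wants the lowest of {M1=-5, M2=-7}, so chooses M2.

M2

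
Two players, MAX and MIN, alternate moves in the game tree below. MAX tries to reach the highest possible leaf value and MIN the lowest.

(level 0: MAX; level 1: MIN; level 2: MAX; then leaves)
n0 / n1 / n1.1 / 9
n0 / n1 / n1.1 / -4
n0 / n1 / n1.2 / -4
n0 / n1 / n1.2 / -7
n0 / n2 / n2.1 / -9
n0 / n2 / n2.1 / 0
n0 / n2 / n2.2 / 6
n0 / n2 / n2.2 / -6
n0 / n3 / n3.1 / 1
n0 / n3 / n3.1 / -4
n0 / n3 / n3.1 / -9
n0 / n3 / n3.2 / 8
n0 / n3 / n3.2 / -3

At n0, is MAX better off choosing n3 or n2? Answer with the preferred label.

n3

n3.1 (MAX): max(1, -4, -9) = 1
n3.2 (MAX): max(8, -3) = 8
n3 (MIN): min(1, 8) = 1
n2.1 (MAX): max(-9, 0) = 0
n2.2 (MAX): max(6, -6) = 6
n2 (MIN): min(0, 6) = 0
MAX prefers the higher value; n3=1, n2=0. n3 is better since 1 > 0.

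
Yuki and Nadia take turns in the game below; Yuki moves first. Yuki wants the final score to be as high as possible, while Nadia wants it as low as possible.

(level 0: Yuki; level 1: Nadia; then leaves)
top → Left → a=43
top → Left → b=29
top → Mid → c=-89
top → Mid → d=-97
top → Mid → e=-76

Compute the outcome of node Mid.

-97

Mid (Nadia): min(-89, -97, -76) = -97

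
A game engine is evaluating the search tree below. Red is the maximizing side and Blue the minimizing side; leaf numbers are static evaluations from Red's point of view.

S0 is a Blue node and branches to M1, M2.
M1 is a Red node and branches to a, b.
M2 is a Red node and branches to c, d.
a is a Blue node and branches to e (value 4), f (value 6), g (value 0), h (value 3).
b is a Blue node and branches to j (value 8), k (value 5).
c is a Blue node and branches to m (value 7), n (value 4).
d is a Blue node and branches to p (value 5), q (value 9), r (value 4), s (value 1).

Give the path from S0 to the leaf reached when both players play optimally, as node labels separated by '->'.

a (Blue): min(4, 6, 0, 3) = 0
b (Blue): min(8, 5) = 5
M1 (Red): max(0, 5) = 5
c (Blue): min(7, 4) = 4
d (Blue): min(5, 9, 4, 1) = 1
M2 (Red): max(4, 1) = 4
S0 (Blue): min(5, 4) = 4
At S0, Blue picks M2 (lowest: 4).
At M2, Red picks c (highest: 4).
At c, Blue picks n (lowest: 4).
Terminal value 4.

S0 -> M2 -> c -> n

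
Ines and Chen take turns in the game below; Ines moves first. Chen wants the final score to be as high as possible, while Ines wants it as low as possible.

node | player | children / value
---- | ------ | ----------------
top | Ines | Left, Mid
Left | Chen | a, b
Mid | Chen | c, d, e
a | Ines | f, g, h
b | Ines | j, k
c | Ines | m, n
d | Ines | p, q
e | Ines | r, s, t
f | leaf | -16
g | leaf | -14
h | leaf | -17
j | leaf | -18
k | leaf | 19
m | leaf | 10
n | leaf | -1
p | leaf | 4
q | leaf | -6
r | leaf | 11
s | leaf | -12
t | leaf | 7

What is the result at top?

-17

a (Ines): min(-16, -14, -17) = -17
b (Ines): min(-18, 19) = -18
Left (Chen): max(-17, -18) = -17
c (Ines): min(10, -1) = -1
d (Ines): min(4, -6) = -6
e (Ines): min(11, -12, 7) = -12
Mid (Chen): max(-1, -6, -12) = -1
top (Ines): min(-17, -1) = -17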